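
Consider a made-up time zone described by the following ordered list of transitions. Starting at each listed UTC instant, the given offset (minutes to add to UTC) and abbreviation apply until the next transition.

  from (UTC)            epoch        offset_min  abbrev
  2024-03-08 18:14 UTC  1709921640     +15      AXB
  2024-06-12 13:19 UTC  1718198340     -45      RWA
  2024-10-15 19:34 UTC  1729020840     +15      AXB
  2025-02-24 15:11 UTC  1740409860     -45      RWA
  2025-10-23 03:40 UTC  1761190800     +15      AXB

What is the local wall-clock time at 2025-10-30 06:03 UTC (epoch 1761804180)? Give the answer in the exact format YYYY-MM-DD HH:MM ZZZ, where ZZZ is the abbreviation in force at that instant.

Query: 2025-10-30 06:03 UTC
Rule 5/5 (AXB, +00:15): 2025-10-23 03:40 UTC ≤ query < +∞
6·60 + 3 + 15 = 378 min
378 = 0·1440 + 378; 378 = 6·60 + 18 → 06:18, same day
→ 2025-10-30 06:18 AXB

2025-10-30 06:18 AXB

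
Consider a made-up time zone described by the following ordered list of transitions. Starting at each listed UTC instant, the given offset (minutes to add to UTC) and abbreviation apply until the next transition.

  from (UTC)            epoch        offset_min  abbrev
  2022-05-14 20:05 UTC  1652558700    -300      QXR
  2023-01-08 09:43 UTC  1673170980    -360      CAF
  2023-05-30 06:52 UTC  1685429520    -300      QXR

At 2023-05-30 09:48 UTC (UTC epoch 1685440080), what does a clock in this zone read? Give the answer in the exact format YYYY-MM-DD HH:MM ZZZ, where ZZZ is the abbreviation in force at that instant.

Query: 2023-05-30 09:48 UTC
Rule 3/3 (QXR, -05:00): 2023-05-30 06:52 UTC ≤ query < +∞
9·60 + 48 - 300 = 288 min
288 = 0·1440 + 288; 288 = 4·60 + 48 → 04:48, same day
→ 2023-05-30 04:48 QXR

2023-05-30 04:48 QXR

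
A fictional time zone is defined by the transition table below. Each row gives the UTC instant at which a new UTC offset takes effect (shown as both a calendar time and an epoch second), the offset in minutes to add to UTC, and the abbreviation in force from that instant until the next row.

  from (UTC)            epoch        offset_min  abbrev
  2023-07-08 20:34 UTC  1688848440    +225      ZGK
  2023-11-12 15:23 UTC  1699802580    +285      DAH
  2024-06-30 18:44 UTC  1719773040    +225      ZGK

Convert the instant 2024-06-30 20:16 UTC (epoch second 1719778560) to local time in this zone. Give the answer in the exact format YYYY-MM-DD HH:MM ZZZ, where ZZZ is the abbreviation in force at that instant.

2024-07-01 00:01 ZGK

Query: 2024-06-30 20:16 UTC
Rule 3/3 (ZGK, +03:45): 2024-06-30 18:44 UTC ≤ query < +∞
20·60 + 16 + 225 = 1441 min
1441 = 1·1440 + 1; 1 = 0·60 + 1 → 00:01, 2024-06-30 + 1 day = 2024-07-01
→ 2024-07-01 00:01 ZGK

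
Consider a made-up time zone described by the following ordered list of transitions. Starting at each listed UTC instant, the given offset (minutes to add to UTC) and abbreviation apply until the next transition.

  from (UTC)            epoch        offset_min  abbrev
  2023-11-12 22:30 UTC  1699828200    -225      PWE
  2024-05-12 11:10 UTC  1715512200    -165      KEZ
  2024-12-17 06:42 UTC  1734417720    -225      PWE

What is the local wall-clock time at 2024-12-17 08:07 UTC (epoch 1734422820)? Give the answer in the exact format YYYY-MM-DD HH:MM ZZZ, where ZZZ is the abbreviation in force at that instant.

2024-12-17 04:22 PWE

Query: 2024-12-17 08:07 UTC
Rule 3/3 (PWE, -03:45): 2024-12-17 06:42 UTC ≤ query < +∞
8·60 + 7 - 225 = 262 min
262 = 0·1440 + 262; 262 = 4·60 + 22 → 04:22, same day
→ 2024-12-17 04:22 PWE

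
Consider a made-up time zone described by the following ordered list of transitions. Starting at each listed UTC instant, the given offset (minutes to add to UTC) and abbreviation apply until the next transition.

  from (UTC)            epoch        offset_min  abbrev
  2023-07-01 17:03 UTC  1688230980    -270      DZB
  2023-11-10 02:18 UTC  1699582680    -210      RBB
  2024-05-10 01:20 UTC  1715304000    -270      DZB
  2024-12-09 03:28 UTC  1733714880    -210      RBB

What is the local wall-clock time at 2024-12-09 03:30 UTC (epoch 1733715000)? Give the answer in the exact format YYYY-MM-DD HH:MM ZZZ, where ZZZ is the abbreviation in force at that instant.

2024-12-09 00:00 RBB

Query: 2024-12-09 03:30 UTC
Rule 4/4 (RBB, -03:30): 2024-12-09 03:28 UTC ≤ query < +∞
3·60 + 30 - 210 = 0 min
0 = 0·1440 + 0; 0 = 0·60 + 0 → 00:00, same day
→ 2024-12-09 00:00 RBB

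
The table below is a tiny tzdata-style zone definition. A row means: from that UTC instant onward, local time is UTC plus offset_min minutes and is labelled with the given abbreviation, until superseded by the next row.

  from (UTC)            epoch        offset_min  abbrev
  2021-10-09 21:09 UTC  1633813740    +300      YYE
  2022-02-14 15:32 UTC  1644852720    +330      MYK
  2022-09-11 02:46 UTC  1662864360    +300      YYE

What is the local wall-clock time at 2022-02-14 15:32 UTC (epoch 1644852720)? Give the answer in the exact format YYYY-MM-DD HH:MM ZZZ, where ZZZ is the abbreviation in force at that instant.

2022-02-14 21:02 MYK

Query: 2022-02-14 15:32 UTC
Rule 2/3 (MYK, +05:30): 2022-02-14 15:32 UTC ≤ query < 2022-09-11 02:46 UTC
15·60 + 32 + 330 = 1262 min
1262 = 0·1440 + 1262; 1262 = 21·60 + 2 → 21:02, same day
→ 2022-02-14 21:02 MYK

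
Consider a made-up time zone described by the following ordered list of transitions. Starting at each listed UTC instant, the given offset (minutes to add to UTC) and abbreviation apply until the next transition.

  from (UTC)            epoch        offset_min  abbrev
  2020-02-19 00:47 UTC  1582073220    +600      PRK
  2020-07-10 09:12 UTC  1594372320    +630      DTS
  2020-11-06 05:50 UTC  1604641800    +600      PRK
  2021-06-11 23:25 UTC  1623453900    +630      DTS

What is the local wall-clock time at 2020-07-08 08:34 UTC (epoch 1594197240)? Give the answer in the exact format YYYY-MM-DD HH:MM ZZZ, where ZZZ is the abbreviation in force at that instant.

Query: 2020-07-08 08:34 UTC
Rule 1/4 (PRK, +10:00): 2020-02-19 00:47 UTC ≤ query < 2020-07-10 09:12 UTC
8·60 + 34 + 600 = 1114 min
1114 = 0·1440 + 1114; 1114 = 18·60 + 34 → 18:34, same day
→ 2020-07-08 18:34 PRK

2020-07-08 18:34 PRK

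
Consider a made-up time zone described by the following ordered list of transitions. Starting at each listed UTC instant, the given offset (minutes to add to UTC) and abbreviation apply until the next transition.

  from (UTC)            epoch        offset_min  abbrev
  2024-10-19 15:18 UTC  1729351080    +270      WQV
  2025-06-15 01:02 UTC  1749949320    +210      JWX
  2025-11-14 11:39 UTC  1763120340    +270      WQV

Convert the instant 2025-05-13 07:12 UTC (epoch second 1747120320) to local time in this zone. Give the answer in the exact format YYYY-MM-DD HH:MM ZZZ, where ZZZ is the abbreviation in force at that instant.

2025-05-13 11:42 WQV

Query: 2025-05-13 07:12 UTC
Rule 1/3 (WQV, +04:30): 2024-10-19 15:18 UTC ≤ query < 2025-06-15 01:02 UTC
7·60 + 12 + 270 = 702 min
702 = 0·1440 + 702; 702 = 11·60 + 42 → 11:42, same day
→ 2025-05-13 11:42 WQV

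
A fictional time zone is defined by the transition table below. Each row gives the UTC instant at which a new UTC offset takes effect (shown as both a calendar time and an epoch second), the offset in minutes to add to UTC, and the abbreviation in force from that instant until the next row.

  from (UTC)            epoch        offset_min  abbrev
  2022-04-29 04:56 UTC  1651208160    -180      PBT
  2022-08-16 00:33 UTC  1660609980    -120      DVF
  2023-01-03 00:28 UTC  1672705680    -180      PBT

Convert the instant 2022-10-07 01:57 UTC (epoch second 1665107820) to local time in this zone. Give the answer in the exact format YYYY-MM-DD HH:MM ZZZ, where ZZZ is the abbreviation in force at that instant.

2022-10-06 23:57 DVF

Query: 2022-10-07 01:57 UTC
Rule 2/3 (DVF, -02:00): 2022-08-16 00:33 UTC ≤ query < 2023-01-03 00:28 UTC
1·60 + 57 - 120 = -3 min
-3 = -1·1440 + 1437; 1437 = 23·60 + 57 → 23:57, 2022-10-07 - 1 day = 2022-10-06
→ 2022-10-06 23:57 DVF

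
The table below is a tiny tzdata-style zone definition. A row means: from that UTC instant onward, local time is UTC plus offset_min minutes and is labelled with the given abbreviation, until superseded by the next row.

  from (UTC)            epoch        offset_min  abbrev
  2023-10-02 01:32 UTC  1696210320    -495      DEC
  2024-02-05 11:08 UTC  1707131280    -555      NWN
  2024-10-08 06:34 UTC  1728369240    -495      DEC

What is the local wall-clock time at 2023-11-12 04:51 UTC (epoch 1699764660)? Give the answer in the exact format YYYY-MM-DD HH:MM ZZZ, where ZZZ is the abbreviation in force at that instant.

Query: 2023-11-12 04:51 UTC
Rule 1/3 (DEC, -08:15): 2023-10-02 01:32 UTC ≤ query < 2024-02-05 11:08 UTC
4·60 + 51 - 495 = -204 min
-204 = -1·1440 + 1236; 1236 = 20·60 + 36 → 20:36, 2023-11-12 - 1 day = 2023-11-11
→ 2023-11-11 20:36 DEC

2023-11-11 20:36 DEC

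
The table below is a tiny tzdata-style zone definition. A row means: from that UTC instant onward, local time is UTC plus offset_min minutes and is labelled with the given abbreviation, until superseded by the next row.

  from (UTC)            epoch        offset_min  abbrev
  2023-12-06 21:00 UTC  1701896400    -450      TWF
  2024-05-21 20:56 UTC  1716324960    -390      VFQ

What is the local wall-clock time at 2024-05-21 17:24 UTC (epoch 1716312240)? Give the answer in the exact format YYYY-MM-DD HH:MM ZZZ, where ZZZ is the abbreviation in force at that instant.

2024-05-21 09:54 TWF

Query: 2024-05-21 17:24 UTC
Rule 1/2 (TWF, -07:30): 2023-12-06 21:00 UTC ≤ query < 2024-05-21 20:56 UTC
17·60 + 24 - 450 = 594 min
594 = 0·1440 + 594; 594 = 9·60 + 54 → 09:54, same day
→ 2024-05-21 09:54 TWF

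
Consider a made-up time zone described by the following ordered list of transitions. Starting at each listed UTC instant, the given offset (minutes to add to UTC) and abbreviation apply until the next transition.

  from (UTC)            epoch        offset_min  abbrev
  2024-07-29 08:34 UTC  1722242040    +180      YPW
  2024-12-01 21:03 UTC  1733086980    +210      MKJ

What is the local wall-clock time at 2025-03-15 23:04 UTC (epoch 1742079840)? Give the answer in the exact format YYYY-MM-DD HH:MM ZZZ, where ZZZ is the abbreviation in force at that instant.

Query: 2025-03-15 23:04 UTC
Rule 2/2 (MKJ, +03:30): 2024-12-01 21:03 UTC ≤ query < +∞
23·60 + 4 + 210 = 1594 min
1594 = 1·1440 + 154; 154 = 2·60 + 34 → 02:34, 2025-03-15 + 1 day = 2025-03-16
→ 2025-03-16 02:34 MKJ

2025-03-16 02:34 MKJ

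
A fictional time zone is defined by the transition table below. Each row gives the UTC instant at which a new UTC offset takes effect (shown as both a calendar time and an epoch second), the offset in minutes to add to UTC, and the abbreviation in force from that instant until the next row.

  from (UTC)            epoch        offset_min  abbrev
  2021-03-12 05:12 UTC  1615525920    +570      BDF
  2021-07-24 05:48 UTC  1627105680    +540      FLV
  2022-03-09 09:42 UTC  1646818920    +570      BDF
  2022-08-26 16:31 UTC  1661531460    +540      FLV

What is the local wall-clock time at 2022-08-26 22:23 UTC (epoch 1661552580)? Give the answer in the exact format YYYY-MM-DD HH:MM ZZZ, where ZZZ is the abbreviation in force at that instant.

Query: 2022-08-26 22:23 UTC
Rule 4/4 (FLV, +09:00): 2022-08-26 16:31 UTC ≤ query < +∞
22·60 + 23 + 540 = 1883 min
1883 = 1·1440 + 443; 443 = 7·60 + 23 → 07:23, 2022-08-26 + 1 day = 2022-08-27
→ 2022-08-27 07:23 FLV

2022-08-27 07:23 FLV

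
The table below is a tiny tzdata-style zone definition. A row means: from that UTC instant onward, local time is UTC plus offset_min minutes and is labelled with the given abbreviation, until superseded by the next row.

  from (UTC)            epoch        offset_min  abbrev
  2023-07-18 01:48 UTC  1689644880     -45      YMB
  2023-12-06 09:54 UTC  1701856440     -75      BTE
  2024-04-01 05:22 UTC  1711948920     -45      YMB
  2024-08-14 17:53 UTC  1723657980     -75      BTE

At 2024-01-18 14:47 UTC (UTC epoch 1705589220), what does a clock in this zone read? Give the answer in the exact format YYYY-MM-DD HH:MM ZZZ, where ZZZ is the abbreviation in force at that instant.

Query: 2024-01-18 14:47 UTC
Rule 2/4 (BTE, -01:15): 2023-12-06 09:54 UTC ≤ query < 2024-04-01 05:22 UTC
14·60 + 47 - 75 = 812 min
812 = 0·1440 + 812; 812 = 13·60 + 32 → 13:32, same day
→ 2024-01-18 13:32 BTE

2024-01-18 13:32 BTE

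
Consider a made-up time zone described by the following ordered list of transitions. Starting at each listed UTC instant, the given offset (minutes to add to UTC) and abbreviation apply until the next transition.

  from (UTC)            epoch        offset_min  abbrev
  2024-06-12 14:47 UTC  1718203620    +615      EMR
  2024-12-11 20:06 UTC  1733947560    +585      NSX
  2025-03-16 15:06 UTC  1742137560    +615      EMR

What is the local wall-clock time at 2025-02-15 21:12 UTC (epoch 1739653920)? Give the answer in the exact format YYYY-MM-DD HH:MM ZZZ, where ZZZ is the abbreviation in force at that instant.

Query: 2025-02-15 21:12 UTC
Rule 2/3 (NSX, +09:45): 2024-12-11 20:06 UTC ≤ query < 2025-03-16 15:06 UTC
21·60 + 12 + 585 = 1857 min
1857 = 1·1440 + 417; 417 = 6·60 + 57 → 06:57, 2025-02-15 + 1 day = 2025-02-16
→ 2025-02-16 06:57 NSX

2025-02-16 06:57 NSX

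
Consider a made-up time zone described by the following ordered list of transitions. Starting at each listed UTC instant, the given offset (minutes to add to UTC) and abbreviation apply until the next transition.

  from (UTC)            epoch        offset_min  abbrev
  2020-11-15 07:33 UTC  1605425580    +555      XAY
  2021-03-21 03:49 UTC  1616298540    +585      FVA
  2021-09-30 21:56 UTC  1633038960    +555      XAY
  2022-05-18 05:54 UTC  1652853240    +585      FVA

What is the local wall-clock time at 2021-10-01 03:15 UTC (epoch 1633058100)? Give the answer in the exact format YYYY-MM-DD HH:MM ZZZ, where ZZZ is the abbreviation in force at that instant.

Query: 2021-10-01 03:15 UTC
Rule 3/4 (XAY, +09:15): 2021-09-30 21:56 UTC ≤ query < 2022-05-18 05:54 UTC
3·60 + 15 + 555 = 750 min
750 = 0·1440 + 750; 750 = 12·60 + 30 → 12:30, same day
→ 2021-10-01 12:30 XAY

2021-10-01 12:30 XAY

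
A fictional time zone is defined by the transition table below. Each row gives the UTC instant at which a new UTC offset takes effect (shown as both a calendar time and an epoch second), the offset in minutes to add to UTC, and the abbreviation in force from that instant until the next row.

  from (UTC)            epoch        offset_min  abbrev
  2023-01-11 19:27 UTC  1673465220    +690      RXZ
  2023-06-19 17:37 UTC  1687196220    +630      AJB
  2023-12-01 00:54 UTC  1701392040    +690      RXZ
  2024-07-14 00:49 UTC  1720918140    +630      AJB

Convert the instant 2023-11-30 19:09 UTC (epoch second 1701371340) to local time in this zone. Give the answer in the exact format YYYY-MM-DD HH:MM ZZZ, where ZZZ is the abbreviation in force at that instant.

2023-12-01 05:39 AJB

Query: 2023-11-30 19:09 UTC
Rule 2/4 (AJB, +10:30): 2023-06-19 17:37 UTC ≤ query < 2023-12-01 00:54 UTC
19·60 + 9 + 630 = 1779 min
1779 = 1·1440 + 339; 339 = 5·60 + 39 → 05:39, 2023-11-30 + 1 day = 2023-12-01
→ 2023-12-01 05:39 AJB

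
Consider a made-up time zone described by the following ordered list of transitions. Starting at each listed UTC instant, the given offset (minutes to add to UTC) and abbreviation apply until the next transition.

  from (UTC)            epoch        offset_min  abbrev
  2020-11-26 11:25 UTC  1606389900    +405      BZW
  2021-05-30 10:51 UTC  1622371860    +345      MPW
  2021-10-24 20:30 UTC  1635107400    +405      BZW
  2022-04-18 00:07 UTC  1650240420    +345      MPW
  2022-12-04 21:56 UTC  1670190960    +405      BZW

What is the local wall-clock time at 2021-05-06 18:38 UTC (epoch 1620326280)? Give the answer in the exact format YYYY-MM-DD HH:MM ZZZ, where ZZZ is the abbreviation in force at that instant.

Query: 2021-05-06 18:38 UTC
Rule 1/5 (BZW, +06:45): 2020-11-26 11:25 UTC ≤ query < 2021-05-30 10:51 UTC
18·60 + 38 + 405 = 1523 min
1523 = 1·1440 + 83; 83 = 1·60 + 23 → 01:23, 2021-05-06 + 1 day = 2021-05-07
→ 2021-05-07 01:23 BZW

2021-05-07 01:23 BZW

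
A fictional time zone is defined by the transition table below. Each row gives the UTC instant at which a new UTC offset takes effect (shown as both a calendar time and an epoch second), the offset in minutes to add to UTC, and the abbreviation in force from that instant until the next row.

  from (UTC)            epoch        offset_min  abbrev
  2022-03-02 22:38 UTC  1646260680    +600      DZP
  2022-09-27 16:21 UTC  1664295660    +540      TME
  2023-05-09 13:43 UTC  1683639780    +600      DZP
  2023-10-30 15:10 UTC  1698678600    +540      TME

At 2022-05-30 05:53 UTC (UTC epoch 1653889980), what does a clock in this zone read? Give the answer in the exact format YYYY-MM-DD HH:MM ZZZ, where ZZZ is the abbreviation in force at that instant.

2022-05-30 15:53 DZP

Query: 2022-05-30 05:53 UTC
Rule 1/4 (DZP, +10:00): 2022-03-02 22:38 UTC ≤ query < 2022-09-27 16:21 UTC
5·60 + 53 + 600 = 953 min
953 = 0·1440 + 953; 953 = 15·60 + 53 → 15:53, same day
→ 2022-05-30 15:53 DZP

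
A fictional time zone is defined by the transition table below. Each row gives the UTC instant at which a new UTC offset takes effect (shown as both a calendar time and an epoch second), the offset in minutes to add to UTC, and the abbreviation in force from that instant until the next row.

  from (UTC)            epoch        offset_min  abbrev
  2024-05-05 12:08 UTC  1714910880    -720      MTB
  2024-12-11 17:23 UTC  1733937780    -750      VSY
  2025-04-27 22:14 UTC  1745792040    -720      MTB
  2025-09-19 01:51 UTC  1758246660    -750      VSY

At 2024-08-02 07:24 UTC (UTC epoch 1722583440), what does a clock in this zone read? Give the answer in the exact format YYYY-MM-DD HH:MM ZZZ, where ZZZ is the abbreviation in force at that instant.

2024-08-01 19:24 MTB

Query: 2024-08-02 07:24 UTC
Rule 1/4 (MTB, -12:00): 2024-05-05 12:08 UTC ≤ query < 2024-12-11 17:23 UTC
7·60 + 24 - 720 = -276 min
-276 = -1·1440 + 1164; 1164 = 19·60 + 24 → 19:24, 2024-08-02 - 1 day = 2024-08-01
→ 2024-08-01 19:24 MTB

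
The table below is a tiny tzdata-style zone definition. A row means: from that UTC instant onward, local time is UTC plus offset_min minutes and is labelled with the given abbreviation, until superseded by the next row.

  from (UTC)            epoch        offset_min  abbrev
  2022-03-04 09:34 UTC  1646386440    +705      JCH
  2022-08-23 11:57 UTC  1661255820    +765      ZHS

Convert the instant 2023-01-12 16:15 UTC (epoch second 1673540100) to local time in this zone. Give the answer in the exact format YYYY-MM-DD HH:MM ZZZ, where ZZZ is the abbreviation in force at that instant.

Query: 2023-01-12 16:15 UTC
Rule 2/2 (ZHS, +12:45): 2022-08-23 11:57 UTC ≤ query < +∞
16·60 + 15 + 765 = 1740 min
1740 = 1·1440 + 300; 300 = 5·60 + 0 → 05:00, 2023-01-12 + 1 day = 2023-01-13
→ 2023-01-13 05:00 ZHS

2023-01-13 05:00 ZHS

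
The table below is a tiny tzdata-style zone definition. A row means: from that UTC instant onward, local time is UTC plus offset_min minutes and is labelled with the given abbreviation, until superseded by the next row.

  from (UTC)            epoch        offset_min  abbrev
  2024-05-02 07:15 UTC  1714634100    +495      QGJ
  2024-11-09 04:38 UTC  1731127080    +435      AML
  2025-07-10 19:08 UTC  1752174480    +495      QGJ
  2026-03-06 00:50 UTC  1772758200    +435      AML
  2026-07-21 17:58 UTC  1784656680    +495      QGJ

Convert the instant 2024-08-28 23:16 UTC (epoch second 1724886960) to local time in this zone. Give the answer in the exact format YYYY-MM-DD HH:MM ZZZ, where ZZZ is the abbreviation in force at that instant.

2024-08-29 07:31 QGJ

Query: 2024-08-28 23:16 UTC
Rule 1/5 (QGJ, +08:15): 2024-05-02 07:15 UTC ≤ query < 2024-11-09 04:38 UTC
23·60 + 16 + 495 = 1891 min
1891 = 1·1440 + 451; 451 = 7·60 + 31 → 07:31, 2024-08-28 + 1 day = 2024-08-29
→ 2024-08-29 07:31 QGJ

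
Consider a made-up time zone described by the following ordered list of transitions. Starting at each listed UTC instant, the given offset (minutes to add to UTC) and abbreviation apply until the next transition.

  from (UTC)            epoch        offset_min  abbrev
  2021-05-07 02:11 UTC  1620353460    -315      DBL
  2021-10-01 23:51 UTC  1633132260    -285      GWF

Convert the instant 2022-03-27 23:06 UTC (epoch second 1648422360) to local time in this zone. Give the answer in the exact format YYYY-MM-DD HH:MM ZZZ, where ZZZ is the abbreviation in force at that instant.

2022-03-27 18:21 GWF

Query: 2022-03-27 23:06 UTC
Rule 2/2 (GWF, -04:45): 2021-10-01 23:51 UTC ≤ query < +∞
23·60 + 6 - 285 = 1101 min
1101 = 0·1440 + 1101; 1101 = 18·60 + 21 → 18:21, same day
→ 2022-03-27 18:21 GWF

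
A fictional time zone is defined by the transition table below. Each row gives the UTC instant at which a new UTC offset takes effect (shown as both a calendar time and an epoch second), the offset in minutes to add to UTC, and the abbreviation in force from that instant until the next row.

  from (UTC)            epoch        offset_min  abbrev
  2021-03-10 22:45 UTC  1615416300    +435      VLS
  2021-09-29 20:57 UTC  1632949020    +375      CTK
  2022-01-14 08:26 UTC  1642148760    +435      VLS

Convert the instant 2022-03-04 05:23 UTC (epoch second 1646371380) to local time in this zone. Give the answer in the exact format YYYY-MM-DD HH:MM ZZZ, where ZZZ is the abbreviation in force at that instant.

Query: 2022-03-04 05:23 UTC
Rule 3/3 (VLS, +07:15): 2022-01-14 08:26 UTC ≤ query < +∞
5·60 + 23 + 435 = 758 min
758 = 0·1440 + 758; 758 = 12·60 + 38 → 12:38, same day
→ 2022-03-04 12:38 VLS

2022-03-04 12:38 VLS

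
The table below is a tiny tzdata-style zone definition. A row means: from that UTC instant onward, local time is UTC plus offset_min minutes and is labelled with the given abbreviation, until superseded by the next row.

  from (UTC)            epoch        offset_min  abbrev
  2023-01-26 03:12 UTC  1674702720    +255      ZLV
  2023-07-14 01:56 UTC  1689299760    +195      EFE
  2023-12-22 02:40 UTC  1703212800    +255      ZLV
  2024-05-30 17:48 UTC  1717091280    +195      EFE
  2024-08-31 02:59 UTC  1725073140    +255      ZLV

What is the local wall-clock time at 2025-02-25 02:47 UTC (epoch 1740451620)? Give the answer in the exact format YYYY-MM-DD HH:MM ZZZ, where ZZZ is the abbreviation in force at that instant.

Query: 2025-02-25 02:47 UTC
Rule 5/5 (ZLV, +04:15): 2024-08-31 02:59 UTC ≤ query < +∞
2·60 + 47 + 255 = 422 min
422 = 0·1440 + 422; 422 = 7·60 + 2 → 07:02, same day
→ 2025-02-25 07:02 ZLV

2025-02-25 07:02 ZLV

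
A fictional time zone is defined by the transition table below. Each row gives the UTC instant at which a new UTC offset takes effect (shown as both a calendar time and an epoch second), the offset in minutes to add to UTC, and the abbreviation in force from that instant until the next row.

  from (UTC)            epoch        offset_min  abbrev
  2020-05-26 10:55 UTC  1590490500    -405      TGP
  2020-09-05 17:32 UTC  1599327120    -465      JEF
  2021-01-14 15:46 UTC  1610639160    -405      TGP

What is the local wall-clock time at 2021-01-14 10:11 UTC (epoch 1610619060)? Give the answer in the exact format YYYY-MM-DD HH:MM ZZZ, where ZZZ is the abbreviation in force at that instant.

Query: 2021-01-14 10:11 UTC
Rule 2/3 (JEF, -07:45): 2020-09-05 17:32 UTC ≤ query < 2021-01-14 15:46 UTC
10·60 + 11 - 465 = 146 min
146 = 0·1440 + 146; 146 = 2·60 + 26 → 02:26, same day
→ 2021-01-14 02:26 JEF

2021-01-14 02:26 JEF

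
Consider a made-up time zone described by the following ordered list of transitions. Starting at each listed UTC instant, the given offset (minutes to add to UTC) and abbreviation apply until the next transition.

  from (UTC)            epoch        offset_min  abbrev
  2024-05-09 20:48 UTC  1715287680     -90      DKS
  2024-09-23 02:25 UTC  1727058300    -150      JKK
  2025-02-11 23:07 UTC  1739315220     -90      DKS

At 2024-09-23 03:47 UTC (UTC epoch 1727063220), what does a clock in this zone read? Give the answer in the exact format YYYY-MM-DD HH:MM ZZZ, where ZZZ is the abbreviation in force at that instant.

2024-09-23 01:17 JKK

Query: 2024-09-23 03:47 UTC
Rule 2/3 (JKK, -02:30): 2024-09-23 02:25 UTC ≤ query < 2025-02-11 23:07 UTC
3·60 + 47 - 150 = 77 min
77 = 0·1440 + 77; 77 = 1·60 + 17 → 01:17, same day
→ 2024-09-23 01:17 JKK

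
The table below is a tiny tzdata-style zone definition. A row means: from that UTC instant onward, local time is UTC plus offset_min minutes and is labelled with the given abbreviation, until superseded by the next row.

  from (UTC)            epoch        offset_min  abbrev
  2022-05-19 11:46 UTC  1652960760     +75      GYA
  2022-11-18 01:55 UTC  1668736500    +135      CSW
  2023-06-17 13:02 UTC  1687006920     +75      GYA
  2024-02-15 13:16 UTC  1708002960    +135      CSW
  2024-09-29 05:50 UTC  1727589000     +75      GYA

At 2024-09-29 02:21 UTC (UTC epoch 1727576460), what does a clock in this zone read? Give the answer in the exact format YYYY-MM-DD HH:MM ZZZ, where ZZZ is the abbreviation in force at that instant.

2024-09-29 04:36 CSW

Query: 2024-09-29 02:21 UTC
Rule 4/5 (CSW, +02:15): 2024-02-15 13:16 UTC ≤ query < 2024-09-29 05:50 UTC
2·60 + 21 + 135 = 276 min
276 = 0·1440 + 276; 276 = 4·60 + 36 → 04:36, same day
→ 2024-09-29 04:36 CSW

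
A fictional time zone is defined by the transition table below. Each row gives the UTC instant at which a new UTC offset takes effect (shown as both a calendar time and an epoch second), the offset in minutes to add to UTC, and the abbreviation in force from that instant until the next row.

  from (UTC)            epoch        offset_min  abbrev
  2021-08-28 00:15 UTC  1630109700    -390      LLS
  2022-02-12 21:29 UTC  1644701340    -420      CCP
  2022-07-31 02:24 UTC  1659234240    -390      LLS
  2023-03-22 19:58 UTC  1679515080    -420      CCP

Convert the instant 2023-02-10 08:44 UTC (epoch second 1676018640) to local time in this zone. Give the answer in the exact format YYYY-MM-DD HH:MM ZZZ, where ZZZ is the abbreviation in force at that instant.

2023-02-10 02:14 LLS

Query: 2023-02-10 08:44 UTC
Rule 3/4 (LLS, -06:30): 2022-07-31 02:24 UTC ≤ query < 2023-03-22 19:58 UTC
8·60 + 44 - 390 = 134 min
134 = 0·1440 + 134; 134 = 2·60 + 14 → 02:14, same day
→ 2023-02-10 02:14 LLS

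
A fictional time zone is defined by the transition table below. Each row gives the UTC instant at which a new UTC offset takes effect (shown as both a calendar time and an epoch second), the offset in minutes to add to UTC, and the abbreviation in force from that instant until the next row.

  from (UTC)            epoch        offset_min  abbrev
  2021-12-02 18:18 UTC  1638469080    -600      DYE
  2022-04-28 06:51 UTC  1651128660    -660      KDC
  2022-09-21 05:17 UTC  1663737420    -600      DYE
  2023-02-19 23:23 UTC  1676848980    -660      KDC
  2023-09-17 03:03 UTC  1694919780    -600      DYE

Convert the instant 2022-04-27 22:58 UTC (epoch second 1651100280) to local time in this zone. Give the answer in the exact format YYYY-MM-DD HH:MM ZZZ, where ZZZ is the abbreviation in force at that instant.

Query: 2022-04-27 22:58 UTC
Rule 1/5 (DYE, -10:00): 2021-12-02 18:18 UTC ≤ query < 2022-04-28 06:51 UTC
22·60 + 58 - 600 = 778 min
778 = 0·1440 + 778; 778 = 12·60 + 58 → 12:58, same day
→ 2022-04-27 12:58 DYE

2022-04-27 12:58 DYE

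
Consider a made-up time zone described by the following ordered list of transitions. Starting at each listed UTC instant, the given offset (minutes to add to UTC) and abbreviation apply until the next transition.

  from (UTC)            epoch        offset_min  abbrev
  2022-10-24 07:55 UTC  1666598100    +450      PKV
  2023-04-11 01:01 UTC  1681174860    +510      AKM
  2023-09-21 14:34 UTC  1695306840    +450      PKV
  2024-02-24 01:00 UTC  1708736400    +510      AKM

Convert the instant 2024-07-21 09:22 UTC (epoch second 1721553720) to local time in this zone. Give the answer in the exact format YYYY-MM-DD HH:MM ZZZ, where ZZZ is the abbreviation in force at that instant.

Query: 2024-07-21 09:22 UTC
Rule 4/4 (AKM, +08:30): 2024-02-24 01:00 UTC ≤ query < +∞
9·60 + 22 + 510 = 1072 min
1072 = 0·1440 + 1072; 1072 = 17·60 + 52 → 17:52, same day
→ 2024-07-21 17:52 AKM

2024-07-21 17:52 AKM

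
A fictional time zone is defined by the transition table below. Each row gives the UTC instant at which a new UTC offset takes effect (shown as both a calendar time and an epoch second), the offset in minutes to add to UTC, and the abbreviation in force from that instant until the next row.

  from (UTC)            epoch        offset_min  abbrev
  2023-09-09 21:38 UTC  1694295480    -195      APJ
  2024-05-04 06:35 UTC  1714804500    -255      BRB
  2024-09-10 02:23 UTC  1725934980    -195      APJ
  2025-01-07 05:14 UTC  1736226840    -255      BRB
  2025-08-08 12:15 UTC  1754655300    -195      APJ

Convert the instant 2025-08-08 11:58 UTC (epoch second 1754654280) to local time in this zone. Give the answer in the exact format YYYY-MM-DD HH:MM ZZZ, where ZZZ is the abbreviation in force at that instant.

2025-08-08 07:43 BRB

Query: 2025-08-08 11:58 UTC
Rule 4/5 (BRB, -04:15): 2025-01-07 05:14 UTC ≤ query < 2025-08-08 12:15 UTC
11·60 + 58 - 255 = 463 min
463 = 0·1440 + 463; 463 = 7·60 + 43 → 07:43, same day
→ 2025-08-08 07:43 BRB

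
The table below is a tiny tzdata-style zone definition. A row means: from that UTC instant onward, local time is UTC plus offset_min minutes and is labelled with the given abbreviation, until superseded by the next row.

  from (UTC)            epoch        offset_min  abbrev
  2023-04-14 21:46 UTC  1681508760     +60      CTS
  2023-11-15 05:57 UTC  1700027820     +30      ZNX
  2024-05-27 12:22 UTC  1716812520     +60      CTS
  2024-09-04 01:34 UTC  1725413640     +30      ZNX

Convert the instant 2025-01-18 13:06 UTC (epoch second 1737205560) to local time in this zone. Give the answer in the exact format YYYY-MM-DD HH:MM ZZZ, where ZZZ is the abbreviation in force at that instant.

2025-01-18 13:36 ZNX

Query: 2025-01-18 13:06 UTC
Rule 4/4 (ZNX, +00:30): 2024-09-04 01:34 UTC ≤ query < +∞
13·60 + 6 + 30 = 816 min
816 = 0·1440 + 816; 816 = 13·60 + 36 → 13:36, same day
→ 2025-01-18 13:36 ZNX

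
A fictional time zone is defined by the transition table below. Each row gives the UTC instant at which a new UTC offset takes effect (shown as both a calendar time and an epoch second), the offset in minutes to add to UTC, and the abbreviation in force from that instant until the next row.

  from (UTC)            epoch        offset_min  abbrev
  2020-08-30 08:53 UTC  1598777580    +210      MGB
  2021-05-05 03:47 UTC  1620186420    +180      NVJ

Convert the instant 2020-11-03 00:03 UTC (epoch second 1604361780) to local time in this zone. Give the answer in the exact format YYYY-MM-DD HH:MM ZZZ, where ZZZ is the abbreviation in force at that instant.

Query: 2020-11-03 00:03 UTC
Rule 1/2 (MGB, +03:30): 2020-08-30 08:53 UTC ≤ query < 2021-05-05 03:47 UTC
0·60 + 3 + 210 = 213 min
213 = 0·1440 + 213; 213 = 3·60 + 33 → 03:33, same day
→ 2020-11-03 03:33 MGB

2020-11-03 03:33 MGB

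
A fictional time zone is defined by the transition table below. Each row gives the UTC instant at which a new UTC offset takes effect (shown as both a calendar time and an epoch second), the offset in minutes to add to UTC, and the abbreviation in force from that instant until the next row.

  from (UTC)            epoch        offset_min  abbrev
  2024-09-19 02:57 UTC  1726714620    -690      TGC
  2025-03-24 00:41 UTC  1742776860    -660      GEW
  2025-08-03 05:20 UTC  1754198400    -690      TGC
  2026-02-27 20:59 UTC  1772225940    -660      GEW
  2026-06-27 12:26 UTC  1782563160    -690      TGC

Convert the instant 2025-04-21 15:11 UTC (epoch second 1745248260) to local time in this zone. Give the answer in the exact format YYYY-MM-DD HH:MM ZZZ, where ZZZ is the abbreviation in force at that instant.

Query: 2025-04-21 15:11 UTC
Rule 2/5 (GEW, -11:00): 2025-03-24 00:41 UTC ≤ query < 2025-08-03 05:20 UTC
15·60 + 11 - 660 = 251 min
251 = 0·1440 + 251; 251 = 4·60 + 11 → 04:11, same day
→ 2025-04-21 04:11 GEW

2025-04-21 04:11 GEW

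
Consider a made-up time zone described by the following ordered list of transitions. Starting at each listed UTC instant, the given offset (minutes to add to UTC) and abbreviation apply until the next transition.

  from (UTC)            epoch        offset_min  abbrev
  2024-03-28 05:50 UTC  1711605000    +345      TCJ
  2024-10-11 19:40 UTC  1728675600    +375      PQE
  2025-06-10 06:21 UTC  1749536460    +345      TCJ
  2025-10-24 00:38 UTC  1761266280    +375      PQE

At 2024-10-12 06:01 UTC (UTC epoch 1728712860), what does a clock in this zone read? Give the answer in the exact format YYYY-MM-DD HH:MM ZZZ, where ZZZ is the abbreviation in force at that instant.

2024-10-12 12:16 PQE

Query: 2024-10-12 06:01 UTC
Rule 2/4 (PQE, +06:15): 2024-10-11 19:40 UTC ≤ query < 2025-06-10 06:21 UTC
6·60 + 1 + 375 = 736 min
736 = 0·1440 + 736; 736 = 12·60 + 16 → 12:16, same day
→ 2024-10-12 12:16 PQE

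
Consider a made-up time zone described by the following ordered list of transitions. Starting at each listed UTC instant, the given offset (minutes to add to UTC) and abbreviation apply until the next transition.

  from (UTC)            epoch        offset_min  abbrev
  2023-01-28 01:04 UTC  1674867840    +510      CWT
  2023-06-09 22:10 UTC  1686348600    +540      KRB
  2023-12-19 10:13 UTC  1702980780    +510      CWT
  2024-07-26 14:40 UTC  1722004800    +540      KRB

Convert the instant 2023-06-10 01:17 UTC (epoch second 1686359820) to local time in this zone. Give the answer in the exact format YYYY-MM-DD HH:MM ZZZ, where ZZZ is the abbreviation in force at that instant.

Query: 2023-06-10 01:17 UTC
Rule 2/4 (KRB, +09:00): 2023-06-09 22:10 UTC ≤ query < 2023-12-19 10:13 UTC
1·60 + 17 + 540 = 617 min
617 = 0·1440 + 617; 617 = 10·60 + 17 → 10:17, same day
→ 2023-06-10 10:17 KRB

2023-06-10 10:17 KRB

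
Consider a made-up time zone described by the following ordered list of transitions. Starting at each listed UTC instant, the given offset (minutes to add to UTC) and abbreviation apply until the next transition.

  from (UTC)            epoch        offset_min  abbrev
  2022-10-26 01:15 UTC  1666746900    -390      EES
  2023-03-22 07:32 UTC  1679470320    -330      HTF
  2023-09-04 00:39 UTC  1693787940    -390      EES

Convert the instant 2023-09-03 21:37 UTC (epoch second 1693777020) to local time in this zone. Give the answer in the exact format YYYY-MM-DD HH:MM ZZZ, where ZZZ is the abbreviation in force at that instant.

2023-09-03 16:07 HTF

Query: 2023-09-03 21:37 UTC
Rule 2/3 (HTF, -05:30): 2023-03-22 07:32 UTC ≤ query < 2023-09-04 00:39 UTC
21·60 + 37 - 330 = 967 min
967 = 0·1440 + 967; 967 = 16·60 + 7 → 16:07, same day
→ 2023-09-03 16:07 HTF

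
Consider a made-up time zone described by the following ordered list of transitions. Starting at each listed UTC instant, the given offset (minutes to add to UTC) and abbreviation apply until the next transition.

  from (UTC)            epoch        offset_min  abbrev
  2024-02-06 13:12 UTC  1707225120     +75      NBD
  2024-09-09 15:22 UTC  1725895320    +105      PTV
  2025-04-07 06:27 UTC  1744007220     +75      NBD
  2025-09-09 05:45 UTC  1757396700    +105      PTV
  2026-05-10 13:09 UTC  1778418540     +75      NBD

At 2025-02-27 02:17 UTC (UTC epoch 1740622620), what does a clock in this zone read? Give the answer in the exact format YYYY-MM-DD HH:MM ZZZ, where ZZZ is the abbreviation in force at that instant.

Query: 2025-02-27 02:17 UTC
Rule 2/5 (PTV, +01:45): 2024-09-09 15:22 UTC ≤ query < 2025-04-07 06:27 UTC
2·60 + 17 + 105 = 242 min
242 = 0·1440 + 242; 242 = 4·60 + 2 → 04:02, same day
→ 2025-02-27 04:02 PTV

2025-02-27 04:02 PTV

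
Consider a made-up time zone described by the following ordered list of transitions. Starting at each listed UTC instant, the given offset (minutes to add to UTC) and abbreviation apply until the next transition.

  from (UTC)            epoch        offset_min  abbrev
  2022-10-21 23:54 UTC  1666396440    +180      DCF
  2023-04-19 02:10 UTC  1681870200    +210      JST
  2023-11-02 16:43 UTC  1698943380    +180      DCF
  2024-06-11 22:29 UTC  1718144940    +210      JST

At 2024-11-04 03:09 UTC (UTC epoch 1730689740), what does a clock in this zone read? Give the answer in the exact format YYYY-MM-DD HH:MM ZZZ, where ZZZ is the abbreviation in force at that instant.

2024-11-04 06:39 JST

Query: 2024-11-04 03:09 UTC
Rule 4/4 (JST, +03:30): 2024-06-11 22:29 UTC ≤ query < +∞
3·60 + 9 + 210 = 399 min
399 = 0·1440 + 399; 399 = 6·60 + 39 → 06:39, same day
→ 2024-11-04 06:39 JST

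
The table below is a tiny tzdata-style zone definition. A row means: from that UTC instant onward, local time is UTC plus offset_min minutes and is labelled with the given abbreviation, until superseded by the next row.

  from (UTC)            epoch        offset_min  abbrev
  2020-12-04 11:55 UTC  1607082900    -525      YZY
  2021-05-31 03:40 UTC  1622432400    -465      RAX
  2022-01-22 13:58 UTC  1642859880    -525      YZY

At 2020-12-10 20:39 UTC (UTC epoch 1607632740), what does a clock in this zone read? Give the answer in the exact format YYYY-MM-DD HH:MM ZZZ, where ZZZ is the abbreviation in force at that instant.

2020-12-10 11:54 YZY

Query: 2020-12-10 20:39 UTC
Rule 1/3 (YZY, -08:45): 2020-12-04 11:55 UTC ≤ query < 2021-05-31 03:40 UTC
20·60 + 39 - 525 = 714 min
714 = 0·1440 + 714; 714 = 11·60 + 54 → 11:54, same day
→ 2020-12-10 11:54 YZY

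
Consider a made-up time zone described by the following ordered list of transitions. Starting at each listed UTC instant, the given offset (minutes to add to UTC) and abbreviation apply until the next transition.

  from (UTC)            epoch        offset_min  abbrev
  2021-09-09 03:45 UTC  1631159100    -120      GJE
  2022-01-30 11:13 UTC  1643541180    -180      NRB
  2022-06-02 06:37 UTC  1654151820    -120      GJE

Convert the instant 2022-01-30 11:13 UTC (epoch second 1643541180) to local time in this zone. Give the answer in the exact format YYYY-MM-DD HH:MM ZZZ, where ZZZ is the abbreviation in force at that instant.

2022-01-30 08:13 NRB

Query: 2022-01-30 11:13 UTC
Rule 2/3 (NRB, -03:00): 2022-01-30 11:13 UTC ≤ query < 2022-06-02 06:37 UTC
11·60 + 13 - 180 = 493 min
493 = 0·1440 + 493; 493 = 8·60 + 13 → 08:13, same day
→ 2022-01-30 08:13 NRB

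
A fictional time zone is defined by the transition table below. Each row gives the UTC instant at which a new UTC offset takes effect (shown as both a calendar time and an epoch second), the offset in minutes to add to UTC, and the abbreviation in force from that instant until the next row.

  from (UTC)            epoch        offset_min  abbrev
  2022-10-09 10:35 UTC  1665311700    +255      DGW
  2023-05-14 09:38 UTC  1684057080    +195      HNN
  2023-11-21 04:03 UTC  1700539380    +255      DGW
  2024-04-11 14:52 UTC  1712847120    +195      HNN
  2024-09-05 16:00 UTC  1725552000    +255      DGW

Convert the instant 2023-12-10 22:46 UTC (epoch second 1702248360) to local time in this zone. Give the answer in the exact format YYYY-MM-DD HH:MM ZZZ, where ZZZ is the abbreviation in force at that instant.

2023-12-11 03:01 DGW

Query: 2023-12-10 22:46 UTC
Rule 3/5 (DGW, +04:15): 2023-11-21 04:03 UTC ≤ query < 2024-04-11 14:52 UTC
22·60 + 46 + 255 = 1621 min
1621 = 1·1440 + 181; 181 = 3·60 + 1 → 03:01, 2023-12-10 + 1 day = 2023-12-11
→ 2023-12-11 03:01 DGW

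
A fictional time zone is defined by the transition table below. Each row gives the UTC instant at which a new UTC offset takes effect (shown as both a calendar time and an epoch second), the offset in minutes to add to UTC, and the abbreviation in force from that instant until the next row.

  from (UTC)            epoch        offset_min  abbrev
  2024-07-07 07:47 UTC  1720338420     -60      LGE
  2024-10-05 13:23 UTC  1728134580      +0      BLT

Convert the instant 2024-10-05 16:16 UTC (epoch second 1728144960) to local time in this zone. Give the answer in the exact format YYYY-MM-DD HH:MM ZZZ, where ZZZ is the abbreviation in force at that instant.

Query: 2024-10-05 16:16 UTC
Rule 2/2 (BLT, +00:00): 2024-10-05 13:23 UTC ≤ query < +∞
16·60 + 16 + 0 = 976 min
976 = 0·1440 + 976; 976 = 16·60 + 16 → 16:16, same day
→ 2024-10-05 16:16 BLT

2024-10-05 16:16 BLT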